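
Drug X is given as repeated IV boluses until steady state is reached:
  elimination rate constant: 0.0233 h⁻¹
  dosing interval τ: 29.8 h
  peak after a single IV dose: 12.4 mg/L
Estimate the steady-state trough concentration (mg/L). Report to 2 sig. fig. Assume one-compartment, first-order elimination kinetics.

e^(−kτ) = e^(−0.02330 × 29.8) = 0.4994
Accumulation ratio R = 1 / (1 − e^(−kτ)) = 1 / (1 − 0.4994) = 1.998
Steady-state trough = C₀ × R × e^(−kτ) = 12.4 × 1.998 × 0.4994 = 12.37 mg/L

12 mg/L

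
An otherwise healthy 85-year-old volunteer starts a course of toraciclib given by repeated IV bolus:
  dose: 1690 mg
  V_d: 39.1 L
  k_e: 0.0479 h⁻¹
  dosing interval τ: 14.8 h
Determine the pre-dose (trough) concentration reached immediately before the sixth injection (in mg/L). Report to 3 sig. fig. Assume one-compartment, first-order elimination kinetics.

40.7 mg/L

C₀ per dose = Dose / Vd = 1690 / 39.1 = 43.22 mg/L
Fraction remaining after one interval: r = e^(−kτ) = e^(−0.04790 × 14.8) = 0.4922
Before dose 6, 5 doses have been given (aged 1τ, 2τ, 3τ, 4τ, 5τ).
C_trough = C₀ × (r + r² + … + r^5) = C₀ × r(1−r^5)/(1−r)
        = 43.22 × 0.4922 × (1 − 0.02889) / (1 − 0.4922) = 40.68 mg/L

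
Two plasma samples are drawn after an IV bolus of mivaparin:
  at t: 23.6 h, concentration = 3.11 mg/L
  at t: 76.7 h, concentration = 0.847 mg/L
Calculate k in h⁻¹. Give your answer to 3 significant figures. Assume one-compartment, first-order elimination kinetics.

k = ln(C₁/C₂) / (t₂ − t₁) = ln(3.11/0.847) / (76.7 − 23.6)
  = 1.301 / 53.10 = 0.02450 h⁻¹

0.0245 h⁻¹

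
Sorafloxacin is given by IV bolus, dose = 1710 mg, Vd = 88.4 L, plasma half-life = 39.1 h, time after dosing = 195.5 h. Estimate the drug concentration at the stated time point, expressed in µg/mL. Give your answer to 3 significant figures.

C₀ = Dose / Vd = 1710 / 88.4 = 19.34 mg/L
k = ln2 / t½ = 0.693147 / 39.1 = 0.01773 h⁻¹
t / t½ = 195.5 / 39.1 = 5 half-lives
C = C₀ × (1/2)^5 = 19.34 × 0.03125 = 0.6044 mg/L
(0.6044 mg/L = 0.6044 µg/mL)

0.604 µg/mL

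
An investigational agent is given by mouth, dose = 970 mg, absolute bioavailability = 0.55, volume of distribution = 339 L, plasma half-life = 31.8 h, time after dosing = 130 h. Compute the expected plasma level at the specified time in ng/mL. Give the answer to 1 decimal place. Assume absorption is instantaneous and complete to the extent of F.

Amount reaching circulation = F × Dose = 0.55 × 970.0 = 533.5 mg
C₀ = F·Dose / Vd = 533.5 / 339 = 1.574 mg/L
k = ln2 / t½ = 0.693147 / 31.8 = 0.02180 h⁻¹
C = C₀ · e^(−k·t) = 1.574 × e^(−0.02180 × 130)
  = 1.574 × 0.05878 = 0.09252 mg/L
Convert: 0.09252 mg/L × 1000 = 92.52 ng/mL

92.5 ng/mL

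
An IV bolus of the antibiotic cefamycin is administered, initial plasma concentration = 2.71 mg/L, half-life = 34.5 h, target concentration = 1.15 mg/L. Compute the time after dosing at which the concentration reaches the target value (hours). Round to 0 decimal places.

k = ln2 / t½ = 0.693147 / 34.5 = 0.02009 h⁻¹
t = ln(C₀ / C) / k = ln(2.710 / 1.15) / 0.02009
  = ln(2.357) / 0.02009 = 0.8574 / 0.02009 = 42.68 h

43 h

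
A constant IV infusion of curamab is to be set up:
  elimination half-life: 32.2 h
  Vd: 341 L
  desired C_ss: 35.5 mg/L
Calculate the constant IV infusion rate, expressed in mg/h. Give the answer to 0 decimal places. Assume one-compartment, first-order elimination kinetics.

261 mg/h

k = ln2 / t½ = 0.693147 / 32.2 = 0.02153 h⁻¹
CL = k × Vd = 0.02153 × 341 = 7.342 L/h
At steady state, infusion rate R₀ = Css × CL = 35.5 × 7.342 = 260.6 mg/h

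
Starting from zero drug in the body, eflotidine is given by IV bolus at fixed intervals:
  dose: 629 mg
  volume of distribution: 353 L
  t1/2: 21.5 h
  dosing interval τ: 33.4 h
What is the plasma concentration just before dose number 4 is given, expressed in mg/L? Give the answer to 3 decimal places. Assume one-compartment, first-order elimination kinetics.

C₀ per dose = Dose / Vd = 629 / 353 = 1.782 mg/L
k = ln2 / t½ = 0.693147 / 21.5 = 0.03224 h⁻¹
Fraction remaining after one interval: r = e^(−kτ) = e^(−0.03224 × 33.4) = 0.3407
Before dose 4, 3 doses have been given (aged 1τ, 2τ, 3τ).
C_trough = C₀ × (r + r² + … + r^3) = C₀ × r(1−r^3)/(1−r)
        = 1.782 × 0.3407 × (1 − 0.03955) / (1 − 0.3407) = 0.8844 mg/L

0.884 mg/L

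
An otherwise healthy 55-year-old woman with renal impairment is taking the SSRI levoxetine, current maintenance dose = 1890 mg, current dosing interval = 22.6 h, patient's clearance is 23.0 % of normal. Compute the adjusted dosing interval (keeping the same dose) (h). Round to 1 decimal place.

To keep the same average steady-state level, dosing rate must scale with clearance.
CL ratio = 23.0 / 100 = 0.2300
New interval (same dose) = 22.6 / 0.2300 = 98.26 h

98.3 h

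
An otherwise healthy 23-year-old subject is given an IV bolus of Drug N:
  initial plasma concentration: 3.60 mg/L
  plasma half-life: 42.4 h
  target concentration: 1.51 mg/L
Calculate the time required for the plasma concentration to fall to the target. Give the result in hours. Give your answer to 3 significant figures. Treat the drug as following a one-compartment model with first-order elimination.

53.1 h

k = ln2 / t½ = 0.693147 / 42.4 = 0.01635 h⁻¹
t = ln(C₀ / C) / k = ln(3.600 / 1.51) / 0.01635
  = ln(2.384) / 0.01635 = 0.8688 / 0.01635 = 53.14 h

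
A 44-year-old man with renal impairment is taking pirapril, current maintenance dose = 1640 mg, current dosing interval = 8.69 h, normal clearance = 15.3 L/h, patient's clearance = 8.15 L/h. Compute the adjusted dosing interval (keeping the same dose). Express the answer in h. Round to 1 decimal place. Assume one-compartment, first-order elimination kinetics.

16.3 h

To keep the same average steady-state level, dosing rate must scale with clearance.
CL ratio = 8.15 / 15.3 = 0.5327
New interval (same dose) = 8.69 / 0.5327 = 16.31 h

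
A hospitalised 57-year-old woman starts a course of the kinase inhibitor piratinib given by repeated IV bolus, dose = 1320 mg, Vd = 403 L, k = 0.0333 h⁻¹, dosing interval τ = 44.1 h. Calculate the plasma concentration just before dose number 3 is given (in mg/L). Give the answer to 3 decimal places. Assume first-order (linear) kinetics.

0.928 mg/L

C₀ per dose = Dose / Vd = 1320 / 403 = 3.275 mg/L
Fraction remaining after one interval: r = e^(−kτ) = e^(−0.03330 × 44.1) = 0.2303
Before dose 3, 2 doses have been given (aged 1τ, 2τ).
C_trough = C₀ × (r + r²) = 3.275 × (0.2303 + 0.05304) = 0.9279 mg/L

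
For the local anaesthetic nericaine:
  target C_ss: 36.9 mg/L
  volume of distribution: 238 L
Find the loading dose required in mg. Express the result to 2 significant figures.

LD = Css × Vd = 36.9 × 238 = 8782 mg

8800 mg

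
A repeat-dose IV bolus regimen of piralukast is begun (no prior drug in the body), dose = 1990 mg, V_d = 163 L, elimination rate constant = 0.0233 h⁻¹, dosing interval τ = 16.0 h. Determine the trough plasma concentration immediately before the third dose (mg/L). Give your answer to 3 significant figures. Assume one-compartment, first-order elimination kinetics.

C₀ per dose = Dose / Vd = 1990 / 163 = 12.21 mg/L
Fraction remaining after one interval: r = e^(−kτ) = e^(−0.02330 × 16.0) = 0.6888
Before dose 3, 2 doses have been given (aged 1τ, 2τ).
C_trough = C₀ × (r + r²) = 12.21 × (0.6888 + 0.4744) = 14.20 mg/L

14.2 mg/L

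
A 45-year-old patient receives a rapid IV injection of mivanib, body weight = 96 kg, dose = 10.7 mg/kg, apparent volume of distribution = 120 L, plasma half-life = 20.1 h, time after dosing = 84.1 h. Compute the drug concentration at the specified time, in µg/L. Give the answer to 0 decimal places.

471 µg/L

Total dose = 10.7 × 96 = 1027 mg
C₀ = Dose / Vd = 1027 / 120 = 8.558 mg/L
k = ln2 / t½ = 0.693147 / 20.1 = 0.03448 h⁻¹
C = C₀ · e^(−k·t) = 8.558 × e^(−0.03448 × 84.1)
  = 8.558 × 0.05504 = 0.4710 mg/L
Convert: 0.4710 mg/L × 1000 = 471.0 µg/L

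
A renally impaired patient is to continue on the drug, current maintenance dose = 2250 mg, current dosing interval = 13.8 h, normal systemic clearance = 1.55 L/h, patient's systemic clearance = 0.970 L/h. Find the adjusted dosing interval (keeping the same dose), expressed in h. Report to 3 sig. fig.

To keep the same average steady-state level, dosing rate must scale with clearance.
CL ratio = 0.970 / 1.55 = 0.6258
New interval (same dose) = 13.8 / 0.6258 = 22.05 h

22.1 h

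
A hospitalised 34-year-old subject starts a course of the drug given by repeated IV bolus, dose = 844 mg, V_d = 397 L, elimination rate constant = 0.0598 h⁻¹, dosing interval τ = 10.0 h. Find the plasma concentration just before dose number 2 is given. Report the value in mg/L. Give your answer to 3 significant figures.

C₀ per dose = Dose / Vd = 844 / 397 = 2.126 mg/L
Fraction remaining after one interval: r = e^(−kτ) = e^(−0.05980 × 10.0) = 0.5499
Before dose 2, 1 dose has been given (aged 1τ).
C_trough = C₀ × r = 2.126 × 0.5499 = 1.169 mg/L

1.17 mg/L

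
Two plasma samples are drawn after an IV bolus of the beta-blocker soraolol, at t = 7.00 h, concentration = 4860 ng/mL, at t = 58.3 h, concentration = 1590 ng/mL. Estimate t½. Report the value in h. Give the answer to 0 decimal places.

32 h

k = ln(C₁/C₂) / (t₂ − t₁) = ln(4860/1590) / (58.3 − 7.00)
  = 1.117 / 51.30 = 0.02177 h⁻¹
t½ = ln2 / k = 0.693147 / 0.02177 = 31.84 h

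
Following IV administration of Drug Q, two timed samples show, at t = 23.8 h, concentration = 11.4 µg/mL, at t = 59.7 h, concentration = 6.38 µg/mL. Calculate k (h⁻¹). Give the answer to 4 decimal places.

k = ln(C₁/C₂) / (t₂ − t₁) = ln(11.4/6.38) / (59.7 − 23.8)
  = 0.5804 / 35.90 = 0.01617 h⁻¹

0.0162 h⁻¹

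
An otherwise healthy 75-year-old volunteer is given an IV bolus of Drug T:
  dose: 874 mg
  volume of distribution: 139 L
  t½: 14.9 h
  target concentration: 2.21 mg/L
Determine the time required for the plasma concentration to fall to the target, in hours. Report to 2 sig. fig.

C₀ = Dose / Vd = 874.0 / 139 = 6.288 mg/L
k = ln2 / t½ = 0.693147 / 14.9 = 0.04652 h⁻¹
t = ln(C₀ / C) / k = ln(6.288 / 2.21) / 0.04652
  = ln(2.845) / 0.04652 = 1.046 / 0.04652 = 22.48 h

22 h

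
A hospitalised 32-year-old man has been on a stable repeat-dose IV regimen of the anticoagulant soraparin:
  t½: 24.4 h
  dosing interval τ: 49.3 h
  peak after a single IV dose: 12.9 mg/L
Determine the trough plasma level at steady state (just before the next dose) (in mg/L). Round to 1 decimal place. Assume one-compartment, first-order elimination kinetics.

k = ln2 / t½ = 0.693147 / 24.4 = 0.02841 h⁻¹
e^(−kτ) = e^(−0.02841 × 49.3) = 0.2464
Accumulation ratio R = 1 / (1 − e^(−kτ)) = 1 / (1 − 0.2464) = 1.327
Steady-state trough = C₀ × R × e^(−kτ) = 12.9 × 1.327 × 0.2464 = 4.218 mg/L

4.2 mg/L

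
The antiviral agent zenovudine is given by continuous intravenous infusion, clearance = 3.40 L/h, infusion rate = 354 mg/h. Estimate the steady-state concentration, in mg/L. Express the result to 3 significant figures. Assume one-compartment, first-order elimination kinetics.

At steady state Css = R₀ / CL = 354 / 3.400 = 104.1 mg/L

104 mg/L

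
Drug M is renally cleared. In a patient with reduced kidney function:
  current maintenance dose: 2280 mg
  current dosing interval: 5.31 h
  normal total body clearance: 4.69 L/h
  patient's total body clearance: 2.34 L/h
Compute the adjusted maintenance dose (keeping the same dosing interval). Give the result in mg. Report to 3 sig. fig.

1140 mg

To keep the same average steady-state level, dosing rate must scale with clearance.
CL ratio = 2.34 / 4.69 = 0.4989
New dose (same interval) = 2280 × 0.4989 = 1137 mg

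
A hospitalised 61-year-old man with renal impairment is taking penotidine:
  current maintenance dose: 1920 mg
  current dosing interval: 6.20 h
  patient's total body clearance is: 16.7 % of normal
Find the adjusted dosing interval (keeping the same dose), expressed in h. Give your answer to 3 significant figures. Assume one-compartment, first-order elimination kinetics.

To keep the same average steady-state level, dosing rate must scale with clearance.
CL ratio = 16.7 / 100 = 0.1670
New interval (same dose) = 6.20 / 0.1670 = 37.13 h

37.1 h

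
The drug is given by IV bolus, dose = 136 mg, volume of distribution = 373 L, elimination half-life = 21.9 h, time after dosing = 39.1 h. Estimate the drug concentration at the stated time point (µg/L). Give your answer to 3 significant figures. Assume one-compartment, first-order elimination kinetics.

106 µg/L

C₀ = Dose / Vd = 136.0 / 373 = 0.3646 mg/L
k = ln2 / t½ = 0.693147 / 21.9 = 0.03165 h⁻¹
C = C₀ · e^(−k·t) = 0.3646 × e^(−0.03165 × 39.1)
  = 0.3646 × 0.2901 = 0.1058 mg/L
Convert: 0.1058 mg/L × 1000 = 105.8 µg/L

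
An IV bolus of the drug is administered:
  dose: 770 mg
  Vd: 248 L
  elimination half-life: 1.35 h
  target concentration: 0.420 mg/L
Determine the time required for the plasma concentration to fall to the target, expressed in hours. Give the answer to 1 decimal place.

3.9 h

C₀ = Dose / Vd = 770.0 / 248 = 3.105 mg/L
k = ln2 / t½ = 0.693147 / 1.35 = 0.5134 h⁻¹
t = ln(C₀ / C) / k = ln(3.105 / 0.420) / 0.5134
  = ln(7.393) / 0.5134 = 2.001 / 0.5134 = 3.898 h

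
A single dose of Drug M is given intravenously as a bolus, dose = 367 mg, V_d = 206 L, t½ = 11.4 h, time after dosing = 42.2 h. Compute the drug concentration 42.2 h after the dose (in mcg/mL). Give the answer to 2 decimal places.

C₀ = Dose / Vd = 367.0 / 206 = 1.782 mg/L
k = ln2 / t½ = 0.693147 / 11.4 = 0.06080 h⁻¹
C = C₀ · e^(−k·t) = 1.782 × e^(−0.06080 × 42.2)
  = 1.782 × 0.07686 = 0.1370 mg/L
(0.1370 mg/L = 0.1370 mcg/mL)

0.14 mcg/mL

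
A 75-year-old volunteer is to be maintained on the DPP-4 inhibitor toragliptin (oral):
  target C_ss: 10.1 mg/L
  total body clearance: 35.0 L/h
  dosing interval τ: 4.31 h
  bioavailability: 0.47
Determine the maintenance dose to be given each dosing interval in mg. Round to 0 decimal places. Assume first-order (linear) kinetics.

At steady state, F × (Dose/τ) = Css × CL.
Dose = Css × CL × τ / F = 10.1 × 35.00 × 4.31 / 0.47 = 3242 mg

3242 mg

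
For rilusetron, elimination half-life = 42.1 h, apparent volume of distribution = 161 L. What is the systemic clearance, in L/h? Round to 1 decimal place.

2.7 L/h

k = ln2 / t½ = 0.693147 / 42.1 = 0.01646 h⁻¹
CL = k × Vd = 0.01646 × 161 = 2.650 L/h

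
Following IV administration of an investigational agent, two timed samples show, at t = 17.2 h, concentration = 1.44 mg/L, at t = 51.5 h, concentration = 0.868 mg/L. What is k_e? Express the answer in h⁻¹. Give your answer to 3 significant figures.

0.0148 h⁻¹

k = ln(C₁/C₂) / (t₂ − t₁) = ln(1.44/0.868) / (51.5 − 17.2)
  = 0.5062 / 34.30 = 0.01476 h⁻¹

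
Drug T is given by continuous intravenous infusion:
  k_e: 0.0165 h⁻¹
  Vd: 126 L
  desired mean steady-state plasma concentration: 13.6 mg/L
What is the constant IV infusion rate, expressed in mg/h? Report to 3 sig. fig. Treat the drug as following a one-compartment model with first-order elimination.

CL = k × Vd = 0.01650 × 126 = 2.079 L/h
At steady state, infusion rate R₀ = Css × CL = 13.6 × 2.079 = 28.27 mg/h

28.3 mg/h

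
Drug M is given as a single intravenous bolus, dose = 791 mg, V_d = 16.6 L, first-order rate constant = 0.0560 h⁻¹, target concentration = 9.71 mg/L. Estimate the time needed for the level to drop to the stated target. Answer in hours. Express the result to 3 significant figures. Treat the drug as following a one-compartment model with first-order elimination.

28.4 h

C₀ = Dose / Vd = 791.0 / 16.6 = 47.65 mg/L
t = ln(C₀ / C) / k = ln(47.65 / 9.71) / 0.05600
  = ln(4.907) / 0.05600 = 1.591 / 0.05600 = 28.41 h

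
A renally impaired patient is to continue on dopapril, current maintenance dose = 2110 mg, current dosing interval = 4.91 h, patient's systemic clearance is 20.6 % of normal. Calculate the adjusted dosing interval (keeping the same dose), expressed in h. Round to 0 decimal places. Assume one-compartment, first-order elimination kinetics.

24 h

To keep the same average steady-state level, dosing rate must scale with clearance.
CL ratio = 20.6 / 100 = 0.2060
New interval (same dose) = 4.91 / 0.2060 = 23.83 h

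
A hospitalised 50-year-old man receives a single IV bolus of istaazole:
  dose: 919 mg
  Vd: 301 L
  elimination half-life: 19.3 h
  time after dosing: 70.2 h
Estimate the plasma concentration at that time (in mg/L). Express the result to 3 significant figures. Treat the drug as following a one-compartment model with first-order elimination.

C₀ = Dose / Vd = 919.0 / 301 = 3.053 mg/L
k = ln2 / t½ = 0.693147 / 19.3 = 0.03591 h⁻¹
C = C₀ · e^(−k·t) = 3.053 × e^(−0.03591 × 70.2)
  = 3.053 × 0.08039 = 0.2454 mg/L

0.245 mg/L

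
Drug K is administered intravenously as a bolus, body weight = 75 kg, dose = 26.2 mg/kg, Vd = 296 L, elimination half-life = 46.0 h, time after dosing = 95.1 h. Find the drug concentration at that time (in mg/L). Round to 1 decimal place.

Total dose = 26.2 × 75 = 1965 mg
C₀ = Dose / Vd = 1965 / 296 = 6.639 mg/L
k = ln2 / t½ = 0.693147 / 46.0 = 0.01507 h⁻¹
C = C₀ · e^(−k·t) = 6.639 × e^(−0.01507 × 95.1)
  = 6.639 × 0.2386 = 1.584 mg/L

1.6 mg/L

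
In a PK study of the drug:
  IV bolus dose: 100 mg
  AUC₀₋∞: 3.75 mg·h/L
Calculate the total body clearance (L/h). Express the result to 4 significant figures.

CL = Dose / AUC = 100 / 3.75 = 26.67 L/h

26.67 L/h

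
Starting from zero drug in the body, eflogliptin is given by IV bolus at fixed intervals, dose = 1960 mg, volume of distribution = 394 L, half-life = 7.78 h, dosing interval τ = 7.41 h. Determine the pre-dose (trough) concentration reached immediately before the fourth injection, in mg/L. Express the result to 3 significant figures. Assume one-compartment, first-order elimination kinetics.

4.59 mg/L

C₀ per dose = Dose / Vd = 1960 / 394 = 4.975 mg/L
k = ln2 / t½ = 0.693147 / 7.78 = 0.08909 h⁻¹
Fraction remaining after one interval: r = e^(−kτ) = e^(−0.08909 × 7.41) = 0.5168
Before dose 4, 3 doses have been given (aged 1τ, 2τ, 3τ).
C_trough = C₀ × (r + r² + … + r^3) = C₀ × r(1−r^3)/(1−r)
        = 4.975 × 0.5168 × (1 − 0.1380) / (1 − 0.5168) = 4.587 mg/L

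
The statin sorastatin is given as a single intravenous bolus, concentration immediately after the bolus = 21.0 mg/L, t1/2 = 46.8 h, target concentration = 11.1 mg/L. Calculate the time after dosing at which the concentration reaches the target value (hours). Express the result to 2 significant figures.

43 h

k = ln2 / t½ = 0.693147 / 46.8 = 0.01481 h⁻¹
t = ln(C₀ / C) / k = ln(21.00 / 11.1) / 0.01481
  = ln(1.892) / 0.01481 = 0.6376 / 0.01481 = 43.05 h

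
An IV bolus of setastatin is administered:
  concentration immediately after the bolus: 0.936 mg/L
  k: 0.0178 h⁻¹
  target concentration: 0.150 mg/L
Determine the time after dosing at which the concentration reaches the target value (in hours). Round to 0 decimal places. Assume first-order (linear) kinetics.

t = ln(C₀ / C) / k = ln(0.9360 / 0.150) / 0.01780
  = ln(6.240) / 0.01780 = 1.831 / 0.01780 = 102.9 h

103 h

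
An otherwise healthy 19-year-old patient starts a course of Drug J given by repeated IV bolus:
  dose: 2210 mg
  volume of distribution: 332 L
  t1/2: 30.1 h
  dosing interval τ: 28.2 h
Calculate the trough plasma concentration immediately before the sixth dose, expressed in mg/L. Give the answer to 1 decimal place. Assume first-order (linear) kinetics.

C₀ per dose = Dose / Vd = 2210 / 332 = 6.657 mg/L
k = ln2 / t½ = 0.693147 / 30.1 = 0.02303 h⁻¹
Fraction remaining after one interval: r = e^(−kτ) = e^(−0.02303 × 28.2) = 0.5223
Before dose 6, 5 doses have been given (aged 1τ, 2τ, 3τ, 4τ, 5τ).
C_trough = C₀ × (r + r² + … + r^5) = C₀ × r(1−r^5)/(1−r)
        = 6.657 × 0.5223 × (1 − 0.03887) / (1 − 0.5223) = 6.996 mg/L

7.0 mg/L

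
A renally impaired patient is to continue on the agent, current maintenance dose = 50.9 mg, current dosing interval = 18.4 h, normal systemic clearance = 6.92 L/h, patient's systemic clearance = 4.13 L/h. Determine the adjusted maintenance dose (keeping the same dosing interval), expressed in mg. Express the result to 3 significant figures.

To keep the same average steady-state level, dosing rate must scale with clearance.
CL ratio = 4.13 / 6.92 = 0.5968
New dose (same interval) = 50.9 × 0.5968 = 30.38 mg

30.4 mg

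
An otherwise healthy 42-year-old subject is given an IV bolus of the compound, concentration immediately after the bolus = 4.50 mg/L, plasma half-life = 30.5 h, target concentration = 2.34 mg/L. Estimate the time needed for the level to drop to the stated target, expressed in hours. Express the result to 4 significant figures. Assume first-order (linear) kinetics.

k = ln2 / t½ = 0.693147 / 30.5 = 0.02273 h⁻¹
t = ln(C₀ / C) / k = ln(4.500 / 2.34) / 0.02273
  = ln(1.923) / 0.02273 = 0.6539 / 0.02273 = 28.77 h

28.77 h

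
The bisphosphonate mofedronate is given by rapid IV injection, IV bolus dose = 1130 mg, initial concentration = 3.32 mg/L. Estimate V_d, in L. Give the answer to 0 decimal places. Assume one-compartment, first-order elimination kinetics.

340 L

Vd = Dose / C₀ = 1130 / 3.32 = 340.4 L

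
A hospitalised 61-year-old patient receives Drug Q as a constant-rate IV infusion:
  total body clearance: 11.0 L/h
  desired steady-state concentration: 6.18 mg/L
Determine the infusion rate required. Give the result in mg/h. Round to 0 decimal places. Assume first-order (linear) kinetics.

At steady state, infusion rate R₀ = Css × CL = 6.18 × 11.00 = 67.98 mg/h

68 mg/h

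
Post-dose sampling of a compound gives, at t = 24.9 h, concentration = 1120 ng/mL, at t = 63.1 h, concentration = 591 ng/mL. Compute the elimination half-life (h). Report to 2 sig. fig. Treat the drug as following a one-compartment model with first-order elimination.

k = ln(C₁/C₂) / (t₂ − t₁) = ln(1120/591) / (63.1 − 24.9)
  = 0.6393 / 38.20 = 0.01674 h⁻¹
t½ = ln2 / k = 0.693147 / 0.01674 = 41.41 h

41 h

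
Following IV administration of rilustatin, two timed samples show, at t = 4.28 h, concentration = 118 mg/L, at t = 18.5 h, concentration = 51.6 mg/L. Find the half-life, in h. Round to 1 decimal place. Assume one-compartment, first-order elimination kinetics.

11.9 h

k = ln(C₁/C₂) / (t₂ − t₁) = ln(118/51.6) / (18.5 − 4.28)
  = 0.8272 / 14.22 = 0.05817 h⁻¹
t½ = ln2 / k = 0.693147 / 0.05817 = 11.92 h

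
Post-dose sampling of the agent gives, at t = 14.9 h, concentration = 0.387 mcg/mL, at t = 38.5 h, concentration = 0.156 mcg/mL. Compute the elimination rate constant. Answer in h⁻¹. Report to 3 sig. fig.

0.0385 h⁻¹

k = ln(C₁/C₂) / (t₂ − t₁) = ln(0.387/0.156) / (38.5 − 14.9)
  = 0.9086 / 23.60 = 0.03850 h⁻¹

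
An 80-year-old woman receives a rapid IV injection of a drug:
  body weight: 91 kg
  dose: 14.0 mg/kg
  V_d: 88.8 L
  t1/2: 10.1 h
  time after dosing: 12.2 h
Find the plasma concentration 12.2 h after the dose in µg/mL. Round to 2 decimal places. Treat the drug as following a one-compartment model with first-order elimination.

6.21 µg/mL

Total dose = 14.0 × 91 = 1274 mg
C₀ = Dose / Vd = 1274 / 88.8 = 14.35 mg/L
k = ln2 / t½ = 0.693147 / 10.1 = 0.06863 h⁻¹
C = C₀ · e^(−k·t) = 14.35 × e^(−0.06863 × 12.2)
  = 14.35 × 0.4329 = 6.212 mg/L
(6.212 mg/L = 6.212 µg/mL)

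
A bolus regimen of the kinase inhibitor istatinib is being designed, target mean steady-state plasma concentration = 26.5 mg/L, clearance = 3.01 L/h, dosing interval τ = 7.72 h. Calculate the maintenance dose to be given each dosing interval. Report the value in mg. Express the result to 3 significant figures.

At steady state, Dose/τ = Css × CL.
Dose = Css × CL × τ = 26.5 × 3.010 × 7.72 = 615.8 mg

616 mg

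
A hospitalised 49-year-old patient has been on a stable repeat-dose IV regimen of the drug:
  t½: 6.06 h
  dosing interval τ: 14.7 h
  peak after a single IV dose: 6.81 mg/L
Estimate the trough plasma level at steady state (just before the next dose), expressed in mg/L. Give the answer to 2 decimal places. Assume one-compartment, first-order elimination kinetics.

1.56 mg/L

k = ln2 / t½ = 0.693147 / 6.06 = 0.1144 h⁻¹
e^(−kτ) = e^(−0.1144 × 14.7) = 0.1861
Accumulation ratio R = 1 / (1 − e^(−kτ)) = 1 / (1 − 0.1861) = 1.229
Steady-state trough = C₀ × R × e^(−kτ) = 6.81 × 1.229 × 0.1861 = 1.558 mg/L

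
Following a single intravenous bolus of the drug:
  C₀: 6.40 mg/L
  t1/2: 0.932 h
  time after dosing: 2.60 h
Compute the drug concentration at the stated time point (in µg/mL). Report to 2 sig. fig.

k = ln2 / t½ = 0.693147 / 0.932 = 0.7437 h⁻¹
C = C₀ · e^(−k·t) = 6.400 × e^(−0.7437 × 2.60)
  = 6.400 × 0.1446 = 0.9254 mg/L
(0.9254 mg/L = 0.9254 µg/mL)

0.93 µg/mL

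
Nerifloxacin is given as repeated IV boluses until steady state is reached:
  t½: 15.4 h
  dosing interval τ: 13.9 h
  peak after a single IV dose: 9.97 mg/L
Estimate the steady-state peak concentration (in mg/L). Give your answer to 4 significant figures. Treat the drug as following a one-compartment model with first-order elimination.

21.44 mg/L

k = ln2 / t½ = 0.693147 / 15.4 = 0.04501 h⁻¹
e^(−kτ) = e^(−0.04501 × 13.9) = 0.5349
Accumulation ratio R = 1 / (1 − e^(−kτ)) = 1 / (1 − 0.5349) = 2.150
Steady-state peak = C₀ × R = 9.97 × 2.150 = 21.44 mg/L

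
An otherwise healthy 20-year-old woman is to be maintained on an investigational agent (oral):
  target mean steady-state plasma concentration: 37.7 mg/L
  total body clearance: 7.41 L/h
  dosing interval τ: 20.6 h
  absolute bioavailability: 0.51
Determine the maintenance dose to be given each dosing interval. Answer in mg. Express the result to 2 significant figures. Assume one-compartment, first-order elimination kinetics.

At steady state, F × (Dose/τ) = Css × CL.
Dose = Css × CL × τ / F = 37.7 × 7.410 × 20.6 / 0.51 = 11280 mg

11000 mg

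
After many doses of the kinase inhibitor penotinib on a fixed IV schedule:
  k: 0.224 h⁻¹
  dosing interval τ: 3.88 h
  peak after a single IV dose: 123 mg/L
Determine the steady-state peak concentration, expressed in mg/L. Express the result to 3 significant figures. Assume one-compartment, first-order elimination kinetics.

e^(−kτ) = e^(−0.2240 × 3.88) = 0.4193
Accumulation ratio R = 1 / (1 − e^(−kτ)) = 1 / (1 − 0.4193) = 1.722
Steady-state peak = C₀ × R = 123 × 1.722 = 211.8 mg/L

212 mg/L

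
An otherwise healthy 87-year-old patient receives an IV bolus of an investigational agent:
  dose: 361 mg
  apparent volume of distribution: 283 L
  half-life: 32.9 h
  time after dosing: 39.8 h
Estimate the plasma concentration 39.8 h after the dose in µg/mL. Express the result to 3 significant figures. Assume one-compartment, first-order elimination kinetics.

0.552 µg/mL

C₀ = Dose / Vd = 361.0 / 283 = 1.276 mg/L
k = ln2 / t½ = 0.693147 / 32.9 = 0.02107 h⁻¹
C = C₀ · e^(−k·t) = 1.276 × e^(−0.02107 × 39.8)
  = 1.276 × 0.4323 = 0.5516 mg/L
(0.5516 mg/L = 0.5516 µg/mL)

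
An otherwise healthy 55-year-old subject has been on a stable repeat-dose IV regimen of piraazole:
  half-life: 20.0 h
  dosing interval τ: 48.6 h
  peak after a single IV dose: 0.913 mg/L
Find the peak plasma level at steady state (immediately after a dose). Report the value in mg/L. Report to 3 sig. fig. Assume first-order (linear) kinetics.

1.12 mg/L

k = ln2 / t½ = 0.693147 / 20.0 = 0.03466 h⁻¹
e^(−kτ) = e^(−0.03466 × 48.6) = 0.1855
Accumulation ratio R = 1 / (1 − e^(−kτ)) = 1 / (1 − 0.1855) = 1.228
Steady-state peak = C₀ × R = 0.913 × 1.228 = 1.121 mg/L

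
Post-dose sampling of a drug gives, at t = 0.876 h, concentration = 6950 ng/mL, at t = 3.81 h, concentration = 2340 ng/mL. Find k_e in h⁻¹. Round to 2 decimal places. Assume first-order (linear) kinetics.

0.37 h⁻¹

k = ln(C₁/C₂) / (t₂ − t₁) = ln(6950/2340) / (3.81 − 0.876)
  = 1.089 / 2.934 = 0.3712 h⁻¹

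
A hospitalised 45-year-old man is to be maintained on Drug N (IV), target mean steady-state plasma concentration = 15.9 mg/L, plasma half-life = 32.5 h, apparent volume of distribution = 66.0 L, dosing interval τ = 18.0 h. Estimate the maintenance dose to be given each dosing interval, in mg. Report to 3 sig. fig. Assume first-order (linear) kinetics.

k = ln2 / t½ = 0.693147 / 32.5 = 0.02133 h⁻¹
CL = k × Vd = 0.02133 × 66.0 = 1.408 L/h
At steady state, Dose/τ = Css × CL.
Dose = Css × CL × τ = 15.9 × 1.408 × 18.0 = 403.0 mg

403 mg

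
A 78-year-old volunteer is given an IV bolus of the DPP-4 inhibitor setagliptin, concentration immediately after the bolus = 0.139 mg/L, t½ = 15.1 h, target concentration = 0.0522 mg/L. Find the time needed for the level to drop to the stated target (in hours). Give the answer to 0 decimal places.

21 h

k = ln2 / t½ = 0.693147 / 15.1 = 0.04590 h⁻¹
t = ln(C₀ / C) / k = ln(0.1390 / 0.0522) / 0.04590
  = ln(2.663) / 0.04590 = 0.9795 / 0.04590 = 21.34 h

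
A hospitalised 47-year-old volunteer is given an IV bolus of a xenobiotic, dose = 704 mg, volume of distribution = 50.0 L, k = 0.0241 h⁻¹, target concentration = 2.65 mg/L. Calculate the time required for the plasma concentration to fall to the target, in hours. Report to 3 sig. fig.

C₀ = Dose / Vd = 704.0 / 50.0 = 14.08 mg/L
t = ln(C₀ / C) / k = ln(14.08 / 2.65) / 0.02410
  = ln(5.313) / 0.02410 = 1.670 / 0.02410 = 69.29 h

69.3 h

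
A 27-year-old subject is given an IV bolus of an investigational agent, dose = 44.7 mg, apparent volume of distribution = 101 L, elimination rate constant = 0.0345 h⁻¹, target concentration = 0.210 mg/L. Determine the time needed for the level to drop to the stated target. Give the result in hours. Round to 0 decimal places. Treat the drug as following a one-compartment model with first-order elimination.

22 h

C₀ = Dose / Vd = 44.70 / 101 = 0.4426 mg/L
t = ln(C₀ / C) / k = ln(0.4426 / 0.210) / 0.03450
  = ln(2.108) / 0.03450 = 0.7457 / 0.03450 = 21.61 h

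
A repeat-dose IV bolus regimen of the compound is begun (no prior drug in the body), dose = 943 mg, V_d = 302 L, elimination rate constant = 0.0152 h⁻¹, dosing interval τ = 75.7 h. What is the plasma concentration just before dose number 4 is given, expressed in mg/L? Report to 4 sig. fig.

C₀ per dose = Dose / Vd = 943 / 302 = 3.123 mg/L
Fraction remaining after one interval: r = e^(−kτ) = e^(−0.01520 × 75.7) = 0.3164
Before dose 4, 3 doses have been given (aged 1τ, 2τ, 3τ).
C_trough = C₀ × (r + r² + … + r^3) = C₀ × r(1−r^3)/(1−r)
        = 3.123 × 0.3164 × (1 − 0.03167) / (1 − 0.3164) = 1.400 mg/L

1.400 mg/L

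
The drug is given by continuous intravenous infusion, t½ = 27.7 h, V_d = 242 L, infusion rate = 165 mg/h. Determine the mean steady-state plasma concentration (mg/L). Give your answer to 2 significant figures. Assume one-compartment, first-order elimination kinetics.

k = ln2 / t½ = 0.693147 / 27.7 = 0.02502 h⁻¹
CL = k × Vd = 0.02502 × 242 = 6.055 L/h
At steady state Css = R₀ / CL = 165 / 6.055 = 27.25 mg/L

27 mg/L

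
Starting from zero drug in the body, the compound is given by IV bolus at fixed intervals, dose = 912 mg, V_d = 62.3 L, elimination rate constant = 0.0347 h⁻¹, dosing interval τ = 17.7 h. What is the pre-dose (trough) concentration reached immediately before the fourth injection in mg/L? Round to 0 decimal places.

15 mg/L

C₀ per dose = Dose / Vd = 912 / 62.3 = 14.64 mg/L
Fraction remaining after one interval: r = e^(−kτ) = e^(−0.03470 × 17.7) = 0.5411
Before dose 4, 3 doses have been given (aged 1τ, 2τ, 3τ).
C_trough = C₀ × (r + r² + … + r^3) = C₀ × r(1−r^3)/(1−r)
        = 14.64 × 0.5411 × (1 − 0.1584) / (1 − 0.5411) = 14.53 mg/L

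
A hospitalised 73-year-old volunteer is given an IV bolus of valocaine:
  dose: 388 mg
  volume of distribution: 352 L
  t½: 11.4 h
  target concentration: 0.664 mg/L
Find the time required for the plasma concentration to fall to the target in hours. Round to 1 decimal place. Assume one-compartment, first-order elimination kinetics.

C₀ = Dose / Vd = 388.0 / 352 = 1.102 mg/L
k = ln2 / t½ = 0.693147 / 11.4 = 0.06080 h⁻¹
t = ln(C₀ / C) / k = ln(1.102 / 0.664) / 0.06080
  = ln(1.660) / 0.06080 = 0.5068 / 0.06080 = 8.336 h

8.3 h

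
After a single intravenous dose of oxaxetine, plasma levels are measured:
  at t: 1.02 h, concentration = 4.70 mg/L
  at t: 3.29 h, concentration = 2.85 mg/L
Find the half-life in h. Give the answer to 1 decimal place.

k = ln(C₁/C₂) / (t₂ − t₁) = ln(4.70/2.85) / (3.29 − 1.02)
  = 0.5002 / 2.270 = 0.2204 h⁻¹
t½ = ln2 / k = 0.693147 / 0.2204 = 3.145 h

3.1 h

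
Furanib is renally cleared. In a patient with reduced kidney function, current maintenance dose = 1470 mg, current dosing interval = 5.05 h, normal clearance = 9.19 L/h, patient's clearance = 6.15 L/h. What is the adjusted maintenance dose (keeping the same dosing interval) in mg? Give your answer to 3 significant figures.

To keep the same average steady-state level, dosing rate must scale with clearance.
CL ratio = 6.15 / 9.19 = 0.6692
New dose (same interval) = 1470 × 0.6692 = 983.7 mg

984 mg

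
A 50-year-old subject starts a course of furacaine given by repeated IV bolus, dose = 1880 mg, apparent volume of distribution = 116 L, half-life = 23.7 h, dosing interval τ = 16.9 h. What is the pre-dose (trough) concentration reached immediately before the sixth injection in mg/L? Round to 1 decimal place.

23.2 mg/L

C₀ per dose = Dose / Vd = 1880 / 116 = 16.21 mg/L
k = ln2 / t½ = 0.693147 / 23.7 = 0.02925 h⁻¹
Fraction remaining after one interval: r = e^(−kτ) = e^(−0.02925 × 16.9) = 0.6100
Before dose 6, 5 doses have been given (aged 1τ, 2τ, 3τ, 4τ, 5τ).
C_trough = C₀ × (r + r² + … + r^5) = C₀ × r(1−r^5)/(1−r)
        = 16.21 × 0.6100 × (1 − 0.08446) / (1 − 0.6100) = 23.21 mg/L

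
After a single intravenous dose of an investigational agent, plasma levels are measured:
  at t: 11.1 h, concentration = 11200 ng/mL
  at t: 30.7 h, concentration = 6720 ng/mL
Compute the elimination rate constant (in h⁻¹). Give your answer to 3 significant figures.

k = ln(C₁/C₂) / (t₂ − t₁) = ln(11200/6720) / (30.7 − 11.1)
  = 0.5108 / 19.60 = 0.02606 h⁻¹

0.0261 h⁻¹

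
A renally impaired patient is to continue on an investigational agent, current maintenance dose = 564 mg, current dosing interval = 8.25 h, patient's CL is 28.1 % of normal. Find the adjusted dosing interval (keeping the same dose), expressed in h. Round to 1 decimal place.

To keep the same average steady-state level, dosing rate must scale with clearance.
CL ratio = 28.1 / 100 = 0.2810
New interval (same dose) = 8.25 / 0.2810 = 29.36 h

29.4 h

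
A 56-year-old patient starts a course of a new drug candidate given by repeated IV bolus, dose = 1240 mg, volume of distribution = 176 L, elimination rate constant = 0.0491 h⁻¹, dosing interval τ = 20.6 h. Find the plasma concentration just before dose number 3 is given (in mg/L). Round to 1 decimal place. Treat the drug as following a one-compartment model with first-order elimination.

C₀ per dose = Dose / Vd = 1240 / 176 = 7.045 mg/L
Fraction remaining after one interval: r = e^(−kτ) = e^(−0.04910 × 20.6) = 0.3637
Before dose 3, 2 doses have been given (aged 1τ, 2τ).
C_trough = C₀ × (r + r²) = 7.045 × (0.3637 + 0.1323) = 3.494 mg/L

3.5 mg/L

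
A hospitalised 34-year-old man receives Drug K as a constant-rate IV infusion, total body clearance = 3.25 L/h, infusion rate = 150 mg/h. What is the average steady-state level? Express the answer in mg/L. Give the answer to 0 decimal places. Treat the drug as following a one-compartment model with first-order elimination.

46 mg/L

At steady state Css = R₀ / CL = 150 / 3.250 = 46.15 mg/L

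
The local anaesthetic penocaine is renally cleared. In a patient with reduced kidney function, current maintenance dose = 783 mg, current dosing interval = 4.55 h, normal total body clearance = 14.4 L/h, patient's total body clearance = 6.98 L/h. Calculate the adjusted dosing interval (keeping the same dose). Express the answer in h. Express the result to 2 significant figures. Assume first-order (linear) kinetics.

9.4 h

To keep the same average steady-state level, dosing rate must scale with clearance.
CL ratio = 6.98 / 14.4 = 0.4847
New interval (same dose) = 4.55 / 0.4847 = 9.387 h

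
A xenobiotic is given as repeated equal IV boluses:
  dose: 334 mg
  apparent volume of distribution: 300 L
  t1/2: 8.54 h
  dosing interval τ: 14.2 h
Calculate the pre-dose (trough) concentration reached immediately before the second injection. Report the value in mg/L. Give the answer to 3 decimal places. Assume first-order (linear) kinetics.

C₀ per dose = Dose / Vd = 334 / 300 = 1.113 mg/L
k = ln2 / t½ = 0.693147 / 8.54 = 0.08116 h⁻¹
Fraction remaining after one interval: r = e^(−kτ) = e^(−0.08116 × 14.2) = 0.3159
Before dose 2, 1 dose has been given (aged 1τ).
C_trough = C₀ × r = 1.113 × 0.3159 = 0.3516 mg/L

0.352 mg/L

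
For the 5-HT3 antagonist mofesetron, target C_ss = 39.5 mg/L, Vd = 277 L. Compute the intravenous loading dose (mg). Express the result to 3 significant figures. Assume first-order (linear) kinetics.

10900 mg

LD = Css × Vd = 39.5 × 277 = 10940 mg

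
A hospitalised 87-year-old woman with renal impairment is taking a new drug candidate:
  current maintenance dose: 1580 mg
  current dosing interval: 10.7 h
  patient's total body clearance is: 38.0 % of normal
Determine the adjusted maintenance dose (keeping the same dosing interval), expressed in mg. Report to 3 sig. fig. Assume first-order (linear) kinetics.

600 mg

To keep the same average steady-state level, dosing rate must scale with clearance.
CL ratio = 38.0 / 100 = 0.3800
New dose (same interval) = 1580 × 0.3800 = 600.4 mg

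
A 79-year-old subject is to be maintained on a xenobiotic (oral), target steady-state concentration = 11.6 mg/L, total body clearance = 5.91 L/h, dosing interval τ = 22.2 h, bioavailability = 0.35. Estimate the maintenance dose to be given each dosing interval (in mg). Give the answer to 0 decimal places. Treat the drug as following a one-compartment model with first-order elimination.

At steady state, F × (Dose/τ) = Css × CL.
Dose = Css × CL × τ / F = 11.6 × 5.910 × 22.2 / 0.35 = 4348 mg

4348 mg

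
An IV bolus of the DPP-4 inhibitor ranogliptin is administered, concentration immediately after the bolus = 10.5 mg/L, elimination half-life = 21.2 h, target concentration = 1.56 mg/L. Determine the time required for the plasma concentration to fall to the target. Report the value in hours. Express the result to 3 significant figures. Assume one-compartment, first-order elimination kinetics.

58.3 h

k = ln2 / t½ = 0.693147 / 21.2 = 0.03270 h⁻¹
t = ln(C₀ / C) / k = ln(10.50 / 1.56) / 0.03270
  = ln(6.731) / 0.03270 = 1.907 / 0.03270 = 58.32 h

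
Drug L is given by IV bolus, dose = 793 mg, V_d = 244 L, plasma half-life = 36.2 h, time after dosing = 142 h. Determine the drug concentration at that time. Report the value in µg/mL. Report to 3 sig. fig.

0.214 µg/mL

C₀ = Dose / Vd = 793.0 / 244 = 3.250 mg/L
k = ln2 / t½ = 0.693147 / 36.2 = 0.01915 h⁻¹
C = C₀ · e^(−k·t) = 3.250 × e^(−0.01915 × 142)
  = 3.250 × 0.06592 = 0.2142 mg/L
(0.2142 mg/L = 0.2142 µg/mL)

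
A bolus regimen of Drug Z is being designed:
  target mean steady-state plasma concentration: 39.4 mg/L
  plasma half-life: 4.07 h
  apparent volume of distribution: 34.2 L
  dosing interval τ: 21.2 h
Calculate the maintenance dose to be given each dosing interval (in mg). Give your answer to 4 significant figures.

k = ln2 / t½ = 0.693147 / 4.07 = 0.1703 h⁻¹
CL = k × Vd = 0.1703 × 34.2 = 5.824 L/h
At steady state, Dose/τ = Css × CL.
Dose = Css × CL × τ = 39.4 × 5.824 × 21.2 = 4865 mg

4865 mg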